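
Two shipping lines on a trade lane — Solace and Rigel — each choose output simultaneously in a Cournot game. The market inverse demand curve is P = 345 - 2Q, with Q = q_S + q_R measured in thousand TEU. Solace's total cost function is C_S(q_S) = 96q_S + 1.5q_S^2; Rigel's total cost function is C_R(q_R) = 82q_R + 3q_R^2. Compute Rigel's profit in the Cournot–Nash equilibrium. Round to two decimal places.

Solace's profit: π_S = (345 - 2Q)q_S - (96q_S + (3/2)q_S²). Setting ∂π_S/∂q_S = 0: 249 - 7q_S - 2(q_R) = 0.
Rigel's profit: π_R = (345 - 2Q)q_R - (82q_R + 3q_R²). Setting ∂π_R/∂q_R = 0: 263 - 10q_R - 2(q_S) = 0.
Best responses: q_S = (249 - 2q_R)/7, q_R = (263 - 2q_S)/10.
Solving the pair: q_S = 982/33, q_R = 1343/66.
Price P = 345 - 2·50.1061 = 244.7879.
Rigel's profit: 244.7879·(1343/66) - 82·(1343/66) - 3(1343/66)² = 2070.3042.

2070.30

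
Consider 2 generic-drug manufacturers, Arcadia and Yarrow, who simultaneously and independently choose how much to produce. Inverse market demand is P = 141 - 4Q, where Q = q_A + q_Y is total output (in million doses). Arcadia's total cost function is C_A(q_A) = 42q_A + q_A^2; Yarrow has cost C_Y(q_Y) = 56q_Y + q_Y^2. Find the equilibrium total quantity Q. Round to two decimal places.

Arcadia's profit: π_A = (141 - 4Q)q_A - (42q_A + q_A²). Setting ∂π_A/∂q_A = 0: 99 - 10q_A - 4(q_Y) = 0.
Yarrow's profit: π_Y = (141 - 4Q)q_Y - (56q_Y + q_Y²). Setting ∂π_Y/∂q_Y = 0: 85 - 10q_Y - 4(q_A) = 0.
Best responses: q_A = (99 - 4q_Y)/10, q_Y = (85 - 4q_A)/10.
Substituting one into the other gives q_A = 325/42 and q_Y = 227/42.
Total output Q = 325/42 + 227/42 = 92/7.

13.14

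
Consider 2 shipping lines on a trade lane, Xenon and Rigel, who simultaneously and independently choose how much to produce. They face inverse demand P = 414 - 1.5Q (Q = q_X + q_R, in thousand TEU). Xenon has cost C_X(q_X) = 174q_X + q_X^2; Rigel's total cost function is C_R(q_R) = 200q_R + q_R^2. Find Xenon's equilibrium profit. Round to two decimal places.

3732.11

Xenon's profit: π_X = (414 - 1.5Q)q_X - (174q_X + q_X²). Setting ∂π_X/∂q_X = 0: 240 - 5q_X - (3/2)(q_R) = 0.
Rigel's first-order condition: 214 - 5q_R - (3/2)(q_X) = 0.
So q_X = (240 - (3/2)q_R)/5 and q_R = (214 - (3/2)q_X)/5.
Solving the pair: q_X = 38.6374, q_R = 31.2088.
Price P = 414 - (3/2)·(908/13) = 309.2308.
Xenon's profit: 309.2308·38.6374 - 174·38.6374 - 38.6374² = 3732.1145.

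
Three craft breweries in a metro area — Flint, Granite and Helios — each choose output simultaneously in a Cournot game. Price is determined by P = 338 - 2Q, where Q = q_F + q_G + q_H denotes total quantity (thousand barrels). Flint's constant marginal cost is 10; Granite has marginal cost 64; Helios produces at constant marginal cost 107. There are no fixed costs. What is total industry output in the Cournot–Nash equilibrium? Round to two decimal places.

Flint's profit: π_F = (338 - 2Q)q_F - (10q_F). Setting ∂π_F/∂q_F = 0: 328 - 4q_F - 2(q_G + q_H) = 0.
Granite's profit: π_G = (338 - 2Q)q_G - (64q_G). Setting ∂π_G/∂q_G = 0: 274 - 4q_G - 2(q_F + q_H) = 0.
Helios's first-order condition: 231 - 4q_H - 2(q_F + q_G) = 0.
Adding the 3 conditions: 833 − 4Q − 4Q = 0, i.e. Q = 833/8.
Back-substituting: q_F = (328 − 833/4)/2 = 479/8, q_G = (274 − 833/4)/2 = 263/8, q_H = (231 − 833/4)/2 = 91/8.
Total output Q = 479/8 + 263/8 + 91/8 = 833/8.

104.13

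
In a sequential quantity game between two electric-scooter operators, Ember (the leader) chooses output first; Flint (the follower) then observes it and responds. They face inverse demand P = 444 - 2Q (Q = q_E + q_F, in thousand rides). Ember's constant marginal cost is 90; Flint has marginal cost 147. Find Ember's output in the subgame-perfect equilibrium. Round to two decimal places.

The follower Flint best-responds to any q_E: π_F = (444 - 2Q)q_F - 147q_F.
∂π_F/∂q_F = 297 - 2q_E - 4q_F = 0 gives the reaction function q_F = (297 - 2q_E)/4.
The leader anticipates this reaction. Substituting into P = 444 - 2Q gives P = 591/2 - q_E, so π_E = (591/2 - q_E)q_E - 90q_E.
Maximising: ∂π_E/∂q_E = 411/2 - 2q_E = 0, giving q_E = 411/4.
Then q_F = (297 - 2·(411/4))/4 = 183/8.

102.75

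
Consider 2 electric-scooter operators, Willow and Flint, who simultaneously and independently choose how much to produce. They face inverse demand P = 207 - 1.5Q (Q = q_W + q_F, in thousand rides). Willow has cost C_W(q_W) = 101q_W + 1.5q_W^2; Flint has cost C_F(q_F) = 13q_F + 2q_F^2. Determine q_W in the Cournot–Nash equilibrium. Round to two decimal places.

Willow's profit: π_W = (207 - 1.5Q)q_W - (101q_W + (3/2)q_W²). Setting ∂π_W/∂q_W = 0: 106 - 6q_W - (3/2)(q_F) = 0.
Flint's first-order condition: 194 - 7q_F - (3/2)(q_W) = 0.
Best responses: q_W = (106 - (3/2)q_F)/6, q_F = (194 - (3/2)q_W)/7.
Substituting one into the other gives q_W = 1804/159 and q_F = 1340/53.

11.35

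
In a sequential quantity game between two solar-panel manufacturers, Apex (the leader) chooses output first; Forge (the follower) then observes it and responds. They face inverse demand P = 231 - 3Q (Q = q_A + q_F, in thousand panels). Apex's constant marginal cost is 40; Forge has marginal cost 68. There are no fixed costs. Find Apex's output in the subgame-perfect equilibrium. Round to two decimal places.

Solve by backward induction. Given q_A, the follower Forge maximises π_F = (231 - 3q_A - 3q_F)q_F - 68q_F.
∂π_F/∂q_F = 163 - 3q_A - 6q_F = 0 gives the reaction function q_F = (163 - 3q_A)/6.
The leader anticipates this reaction. Substituting into P = 231 - 3Q gives P = 299/2 - (3/2)q_A, so π_A = (299/2 - (3/2)q_A)q_A - 40q_A.
The leader's first-order condition 219/2 - 3q_A = 0 yields q_A = 73/2.
Then q_F = (163 - 3·(73/2))/6 = 107/12.

36.50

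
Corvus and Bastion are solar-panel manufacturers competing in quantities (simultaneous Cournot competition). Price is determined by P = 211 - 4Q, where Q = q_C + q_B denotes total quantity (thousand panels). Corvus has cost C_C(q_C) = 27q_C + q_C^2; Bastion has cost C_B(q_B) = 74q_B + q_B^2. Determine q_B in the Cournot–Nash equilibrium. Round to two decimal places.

Corvus's profit: π_C = (211 - 4Q)q_C - (27q_C + q_C²). Setting ∂π_C/∂q_C = 0: 184 - 10q_C - 4(q_B) = 0.
Bastion's first-order condition: 137 - 10q_B - 4(q_C) = 0.
So q_C = (184 - 4q_B)/10 and q_B = (137 - 4q_C)/10.
Substituting one into the other gives q_C = 323/21 and q_B = 317/42.

7.55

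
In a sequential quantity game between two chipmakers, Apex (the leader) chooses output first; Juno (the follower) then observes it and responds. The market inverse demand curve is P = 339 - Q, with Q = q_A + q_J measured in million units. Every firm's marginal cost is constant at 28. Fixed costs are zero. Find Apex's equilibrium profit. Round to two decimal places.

The follower Juno best-responds to any q_A: π_J = (339 - Q)q_J - 28q_J.
∂π_J/∂q_J = 311 - q_A - 2q_J = 0 gives the reaction function q_J = (311 - q_A)/2.
Apex substitutes q_J(q_A) into its own profit: π_A = q_A(339 - q_A - (311 - q_A)/2) - 28q_A = (367/2 - (1/2)q_A)q_A - 28q_A.
The leader's first-order condition 311/2 - q_A = 0 yields q_A = 311/2.
Then q_J = (311 - 311/2)/2 = 311/4.
Price P = 339 - 933/4 = 423/4.
Apex's profit: (423/4 - 28)·(311/2) = 12090.1250.

12090.13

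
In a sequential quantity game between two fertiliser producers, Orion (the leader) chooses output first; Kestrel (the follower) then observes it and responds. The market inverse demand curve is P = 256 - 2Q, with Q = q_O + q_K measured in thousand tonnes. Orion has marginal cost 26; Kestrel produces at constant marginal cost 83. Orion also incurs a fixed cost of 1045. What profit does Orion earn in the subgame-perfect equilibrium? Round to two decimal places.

The follower Kestrel best-responds to any q_O: π_K = (256 - 2Q)q_K - 83q_K.
Setting the follower's marginal profit to zero, 173 - 2q_O - 4q_K = 0, i.e. q_K = (173 - 2q_O)/4.
The leader anticipates this reaction. Substituting into P = 256 - 2Q gives P = 339/2 - q_O, so π_O = (339/2 - q_O)q_O - 26q_O.
The leader's first-order condition 287/2 - 2q_O = 0 yields q_O = 287/4.
Then q_K = (173 - 2·(287/4))/4 = 59/8.
Price P = 256 - 2·(633/8) = 391/4.
Orion's profit: (391/4 - 26)·(287/4) - 1045 = 4103.0625.

4103.06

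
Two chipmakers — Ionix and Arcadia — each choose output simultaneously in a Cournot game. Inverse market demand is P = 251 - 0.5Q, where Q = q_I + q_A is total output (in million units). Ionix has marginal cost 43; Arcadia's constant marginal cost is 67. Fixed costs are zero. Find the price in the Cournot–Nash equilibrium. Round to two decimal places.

Ionix's profit: π_I = (251 - 0.5Q)q_I - (43q_I). Setting ∂π_I/∂q_I = 0: 208 - q_I - (1/2)(q_A) = 0.
Arcadia's profit: π_A = (251 - 0.5Q)q_A - (67q_A). Setting ∂π_A/∂q_A = 0: 184 - q_A - (1/2)(q_I) = 0.
Best responses: q_I = (208 - (1/2)q_A), q_A = (184 - (1/2)q_I).
Solving the pair: q_I = 464/3, q_A = 320/3.
Total output Q = 784/3, so price P = 251 - (1/2)·(784/3) = 361/3.

120.33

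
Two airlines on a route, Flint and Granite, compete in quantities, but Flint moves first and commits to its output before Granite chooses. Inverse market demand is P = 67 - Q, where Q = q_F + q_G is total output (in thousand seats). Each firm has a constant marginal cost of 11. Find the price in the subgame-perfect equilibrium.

Solve by backward induction. Given q_F, the follower Granite maximises π_G = (67 - q_F - q_G)q_G - 11q_G.
∂π_G/∂q_G = 56 - q_F - 2q_G = 0 gives the reaction function q_G = (56 - q_F)/2.
Flint substitutes q_G(q_F) into its own profit: π_F = q_F(67 - q_F - (56 - q_F)/2) - 11q_F = (39 - (1/2)q_F)q_F - 11q_F.
The leader's first-order condition 28 - q_F = 0 yields q_F = 28.
Then q_G = (56 - 28)/2 = 14.
Total output Q = 42, so price P = 67 - 42 = 25.

25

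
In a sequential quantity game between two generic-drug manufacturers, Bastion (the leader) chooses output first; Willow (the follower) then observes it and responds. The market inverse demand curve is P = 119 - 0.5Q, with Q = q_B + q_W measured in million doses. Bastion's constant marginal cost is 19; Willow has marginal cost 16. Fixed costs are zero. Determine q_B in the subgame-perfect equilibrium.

97

The follower Willow best-responds to any q_B: π_W = (119 - 0.5Q)q_W - 16q_W.
Follower FOC: 103 - (1/2)q_B - q_W = 0, so q_W(q_B) = (103 - (1/2)q_B).
Bastion substitutes q_W(q_B) into its own profit: π_B = q_B(119 - (1/2)q_B - (103 - (1/2)q_B)/2) - 19q_B = (135/2 - (1/4)q_B)q_B - 19q_B.
Maximising: ∂π_B/∂q_B = 97/2 - (1/2)q_B = 0, giving q_B = 97.
Then q_W = (103 - (1/2)·97) = 109/2.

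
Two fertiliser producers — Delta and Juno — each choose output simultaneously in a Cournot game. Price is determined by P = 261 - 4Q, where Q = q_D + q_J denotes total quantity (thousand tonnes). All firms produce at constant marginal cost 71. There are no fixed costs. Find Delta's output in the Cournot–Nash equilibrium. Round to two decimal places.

A representative firm's profit is π_i = q_i(261 - 4Q) - 71q_i.
First-order condition (treating rivals' output as given): 190 - 8q_i - 4q_j = 0.
By symmetry each firm produces the same amount; substituting q_j = q_i yields q_i = 190/12 = 95/6.

15.83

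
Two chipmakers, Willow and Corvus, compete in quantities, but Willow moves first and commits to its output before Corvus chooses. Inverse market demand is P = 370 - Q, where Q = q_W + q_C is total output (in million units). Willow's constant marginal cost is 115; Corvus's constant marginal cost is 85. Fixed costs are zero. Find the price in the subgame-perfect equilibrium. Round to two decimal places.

171.25

Solve by backward induction. Given q_W, the follower Corvus maximises π_C = (370 - q_W - q_C)q_C - 85q_C.
∂π_C/∂q_C = 285 - q_W - 2q_C = 0 gives the reaction function q_C = (285 - q_W)/2.
The leader anticipates this reaction. Substituting into P = 370 - Q gives P = 455/2 - (1/2)q_W, so π_W = (455/2 - (1/2)q_W)q_W - 115q_W.
Leader FOC: 225/2 - q_W = 0, so q_W = 225/2.
Then q_C = (285 - 225/2)/2 = 345/4.
Total output Q = 795/4, so price P = 370 - 795/4 = 685/4.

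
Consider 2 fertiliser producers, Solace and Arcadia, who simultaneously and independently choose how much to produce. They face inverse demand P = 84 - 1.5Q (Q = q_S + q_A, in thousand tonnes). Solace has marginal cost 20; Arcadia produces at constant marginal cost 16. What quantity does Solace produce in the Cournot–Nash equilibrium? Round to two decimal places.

13.33

Solace's profit: π_S = (84 - 1.5Q)q_S - (20q_S). Setting ∂π_S/∂q_S = 0: 64 - 3q_S - (3/2)(q_A) = 0.
Arcadia's first-order condition: 68 - 3q_A - (3/2)(q_S) = 0.
Best responses: q_S = (64 - (3/2)q_A)/3, q_A = (68 - (3/2)q_S)/3.
Solving the pair: q_S = 40/3, q_A = 16.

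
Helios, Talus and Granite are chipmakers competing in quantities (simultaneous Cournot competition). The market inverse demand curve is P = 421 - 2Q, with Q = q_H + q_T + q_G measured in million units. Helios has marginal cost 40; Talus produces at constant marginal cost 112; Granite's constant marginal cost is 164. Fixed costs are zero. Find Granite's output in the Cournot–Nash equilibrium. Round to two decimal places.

10.13

Helios's profit: π_H = (421 - 2Q)q_H - (40q_H). Setting ∂π_H/∂q_H = 0: 381 - 4q_H - 2(q_T + q_G) = 0.
Talus's profit: π_T = (421 - 2Q)q_T - (112q_T). Setting ∂π_T/∂q_T = 0: 309 - 4q_T - 2(q_H + q_G) = 0.
Granite's first-order condition: 257 - 4q_G - 2(q_H + q_T) = 0.
Adding the 3 conditions: 947 − 4Q − 4Q = 0, i.e. Q = 947/8.
Back-substituting: q_H = (381 − 947/4)/2 = 577/8, q_T = (309 − 947/4)/2 = 289/8, q_G = (257 − 947/4)/2 = 81/8.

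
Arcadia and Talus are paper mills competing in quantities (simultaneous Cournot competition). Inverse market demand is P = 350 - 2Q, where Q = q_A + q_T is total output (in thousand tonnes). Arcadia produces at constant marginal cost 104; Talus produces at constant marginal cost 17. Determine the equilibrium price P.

Arcadia's profit: π_A = (350 - 2Q)q_A - (104q_A). Setting ∂π_A/∂q_A = 0: 246 - 4q_A - 2(q_T) = 0.
Talus's profit: π_T = (350 - 2Q)q_T - (17q_T). Setting ∂π_T/∂q_T = 0: 333 - 4q_T - 2(q_A) = 0.
Rearranging gives the reaction functions q_A = (246 - 2q_T)/4 and q_T = (333 - 2q_A)/4.
Substituting one into the other gives q_A = 53/2 and q_T = 70.
Total output Q = 193/2, so price P = 350 - 2·(193/2) = 157.

157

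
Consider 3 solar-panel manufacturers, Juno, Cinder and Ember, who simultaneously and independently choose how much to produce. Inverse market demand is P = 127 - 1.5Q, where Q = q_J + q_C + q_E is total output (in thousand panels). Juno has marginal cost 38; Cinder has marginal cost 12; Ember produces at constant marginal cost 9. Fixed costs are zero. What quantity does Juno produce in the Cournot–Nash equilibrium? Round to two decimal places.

5.67

Juno's profit: π_J = (127 - 1.5Q)q_J - (38q_J). Setting ∂π_J/∂q_J = 0: 89 - 3q_J - (3/2)(q_C + q_E) = 0.
Cinder's profit: π_C = (127 - 1.5Q)q_C - (12q_C). Setting ∂π_C/∂q_C = 0: 115 - 3q_C - (3/2)(q_J + q_E) = 0.
Ember's profit: π_E = (127 - 1.5Q)q_E - (9q_E). Setting ∂π_E/∂q_E = 0: 118 - 3q_E - (3/2)(q_J + q_C) = 0.
Summing all 3 equations gives 322 − 6Q = 0, hence Q = 161/3.
Back-substituting: q_J = (89 − 161/2)/(3/2) = 17/3, q_C = (115 − 161/2)/(3/2) = 23, q_E = (118 − 161/2)/(3/2) = 25.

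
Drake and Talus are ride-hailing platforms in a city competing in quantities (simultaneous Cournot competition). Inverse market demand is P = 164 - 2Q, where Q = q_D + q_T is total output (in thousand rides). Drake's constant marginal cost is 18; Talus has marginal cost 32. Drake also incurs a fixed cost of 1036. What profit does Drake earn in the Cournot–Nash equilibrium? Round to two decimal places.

386.22

Drake's profit: π_D = (164 - 2Q)q_D - (18q_D). Setting ∂π_D/∂q_D = 0: 146 - 4q_D - 2(q_T) = 0.
Talus's profit: π_T = (164 - 2Q)q_T - (32q_T). Setting ∂π_T/∂q_T = 0: 132 - 4q_T - 2(q_D) = 0.
Rearranging gives the reaction functions q_D = (146 - 2q_T)/4 and q_T = (132 - 2q_D)/4.
Solving the pair: q_D = 80/3, q_T = 59/3.
Price P = 164 - 2·(139/3) = 214/3.
Drake's profit: (214/3 - 18)·(80/3) - 1036 = 386.2222.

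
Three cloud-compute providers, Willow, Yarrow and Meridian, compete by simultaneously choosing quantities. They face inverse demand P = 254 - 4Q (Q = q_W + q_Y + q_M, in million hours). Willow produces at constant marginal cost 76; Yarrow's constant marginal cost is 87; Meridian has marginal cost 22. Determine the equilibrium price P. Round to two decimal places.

109.75

Willow's profit: π_W = (254 - 4Q)q_W - (76q_W). Setting ∂π_W/∂q_W = 0: 178 - 8q_W - 4(q_Y + q_M) = 0.
Yarrow's first-order condition: 167 - 8q_Y - 4(q_W + q_M) = 0.
Meridian's first-order condition: 232 - 8q_M - 4(q_W + q_Y) = 0.
Adding the 3 conditions: 577 − 8Q − 8Q = 0, i.e. Q = 577/16.
Back-substituting: q_W = (178 − 577/4)/4 = 135/16, q_Y = (167 − 577/4)/4 = 91/16, q_M = (232 − 577/4)/4 = 351/16.
Total output Q = 577/16, so price P = 254 - 4·(577/16) = 439/4.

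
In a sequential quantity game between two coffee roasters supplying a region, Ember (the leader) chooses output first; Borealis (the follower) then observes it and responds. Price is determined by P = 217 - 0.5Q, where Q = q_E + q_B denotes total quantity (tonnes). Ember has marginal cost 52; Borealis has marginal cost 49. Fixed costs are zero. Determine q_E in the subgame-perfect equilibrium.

Solve by backward induction. Given q_E, the follower Borealis maximises π_B = (217 - (1/2)q_E - (1/2)q_B)q_B - 49q_B.
∂π_B/∂q_B = 168 - (1/2)q_E - q_B = 0 gives the reaction function q_B = (168 - (1/2)q_E).
Ember substitutes q_B(q_E) into its own profit: π_E = q_E(217 - (1/2)q_E - (168 - (1/2)q_E)/2) - 52q_E = (133 - (1/4)q_E)q_E - 52q_E.
Leader FOC: 81 - (1/2)q_E = 0, so q_E = 162.
Then q_B = (168 - (1/2)·162) = 87.

162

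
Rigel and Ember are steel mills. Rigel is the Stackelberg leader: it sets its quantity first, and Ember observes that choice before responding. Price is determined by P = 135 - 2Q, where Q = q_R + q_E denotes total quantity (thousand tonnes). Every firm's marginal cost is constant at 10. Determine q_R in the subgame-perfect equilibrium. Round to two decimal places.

31.25

The follower Ember best-responds to any q_R: π_E = (135 - 2Q)q_E - 10q_E.
Follower FOC: 125 - 2q_R - 4q_E = 0, so q_E(q_R) = (125 - 2q_R)/4.
The leader anticipates this reaction. Substituting into P = 135 - 2Q gives P = 145/2 - q_R, so π_R = (145/2 - q_R)q_R - 10q_R.
The leader's first-order condition 125/2 - 2q_R = 0 yields q_R = 125/4.
Then q_E = (125 - 2·(125/4))/4 = 125/8.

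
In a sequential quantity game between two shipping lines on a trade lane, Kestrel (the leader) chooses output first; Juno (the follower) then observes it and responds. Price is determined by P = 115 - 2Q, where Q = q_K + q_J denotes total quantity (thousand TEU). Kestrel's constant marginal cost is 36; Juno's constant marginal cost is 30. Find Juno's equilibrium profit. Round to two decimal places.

The follower Juno best-responds to any q_K: π_J = (115 - 2Q)q_J - 30q_J.
∂π_J/∂q_J = 85 - 2q_K - 4q_J = 0 gives the reaction function q_J = (85 - 2q_K)/4.
Kestrel substitutes q_J(q_K) into its own profit: π_K = q_K(115 - 2q_K - (85 - 2q_K)/2) - 36q_K = (145/2 - q_K)q_K - 36q_K.
Leader FOC: 73/2 - 2q_K = 0, so q_K = 73/4.
Then q_J = (85 - 2·(73/4))/4 = 97/8.
Price P = 115 - 2·(243/8) = 217/4.
Juno's profit: (217/4 - 30)·(97/8) = 294.0313.

294.03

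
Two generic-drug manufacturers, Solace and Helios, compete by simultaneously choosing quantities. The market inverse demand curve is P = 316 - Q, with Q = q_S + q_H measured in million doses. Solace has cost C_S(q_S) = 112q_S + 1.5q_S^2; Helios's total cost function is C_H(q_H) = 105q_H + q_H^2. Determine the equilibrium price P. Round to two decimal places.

239.37

Solace's profit: π_S = (316 - Q)q_S - (112q_S + (3/2)q_S²). Setting ∂π_S/∂q_S = 0: 204 - 5q_S - (q_H) = 0.
Helios's first-order condition: 211 - 4q_H - (q_S) = 0.
Rearranging gives the reaction functions q_S = (204 - q_H)/5 and q_H = (211 - q_S)/4.
Solving the pair: q_S = 605/19, q_H = 851/19.
Total output Q = 1456/19, so price P = 316 - 1456/19 = 239.3684.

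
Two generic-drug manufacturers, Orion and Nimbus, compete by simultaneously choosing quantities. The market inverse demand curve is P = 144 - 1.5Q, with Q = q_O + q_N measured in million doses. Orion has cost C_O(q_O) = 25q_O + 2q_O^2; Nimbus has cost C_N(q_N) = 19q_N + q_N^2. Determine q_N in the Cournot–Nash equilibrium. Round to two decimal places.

21.27

Orion's profit: π_O = (144 - 1.5Q)q_O - (25q_O + 2q_O²). Setting ∂π_O/∂q_O = 0: 119 - 7q_O - (3/2)(q_N) = 0.
Nimbus's first-order condition: 125 - 5q_N - (3/2)(q_O) = 0.
Rearranging gives the reaction functions q_O = (119 - (3/2)q_N)/7 and q_N = (125 - (3/2)q_O)/5.
Substituting one into the other gives q_O = 1630/131 and q_N = 21.2672.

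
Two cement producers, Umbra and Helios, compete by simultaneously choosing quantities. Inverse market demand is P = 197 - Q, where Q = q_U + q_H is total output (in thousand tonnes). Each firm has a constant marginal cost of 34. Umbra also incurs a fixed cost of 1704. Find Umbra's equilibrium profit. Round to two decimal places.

1248.11

Each firm earns π_i = (197 - Q)q_i - 34q_i.
Setting ∂π_i/∂q_i = 0 with rivals' quantities fixed: 163 - 2q_i - q_j = 0.
By symmetry each firm produces the same amount; substituting q_j = q_i yields q_i = 163/3.
Price P = 197 - 326/3 = 265/3.
Umbra's profit: (265/3 - 34)·(163/3) - 1704 = 1248.1111.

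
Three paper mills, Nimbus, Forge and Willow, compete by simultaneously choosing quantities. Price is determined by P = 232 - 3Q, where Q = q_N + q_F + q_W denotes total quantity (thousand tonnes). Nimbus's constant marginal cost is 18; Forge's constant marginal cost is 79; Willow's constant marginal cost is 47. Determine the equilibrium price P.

94

Nimbus's profit: π_N = (232 - 3Q)q_N - (18q_N). Setting ∂π_N/∂q_N = 0: 214 - 6q_N - 3(q_F + q_W) = 0.
Forge's first-order condition: 153 - 6q_F - 3(q_N + q_W) = 0.
Willow's first-order condition: 185 - 6q_W - 3(q_N + q_F) = 0.
Adding the 3 first-order conditions: 552 − 12Q = 0, so Q = 46.
Back-substituting: q_N = (214 − 138)/3 = 76/3, q_F = (153 − 138)/3 = 5, q_W = (185 − 138)/3 = 47/3.
Total output Q = 46, so price P = 232 - 3·46 = 94.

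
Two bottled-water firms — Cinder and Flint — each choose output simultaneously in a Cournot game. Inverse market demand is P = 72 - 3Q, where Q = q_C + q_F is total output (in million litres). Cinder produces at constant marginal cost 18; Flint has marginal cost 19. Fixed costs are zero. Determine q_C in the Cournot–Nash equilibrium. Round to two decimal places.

Cinder's profit: π_C = (72 - 3Q)q_C - (18q_C). Setting ∂π_C/∂q_C = 0: 54 - 6q_C - 3(q_F) = 0.
Flint's first-order condition: 53 - 6q_F - 3(q_C) = 0.
Best responses: q_C = (54 - 3q_F)/6, q_F = (53 - 3q_C)/6.
Substituting one into the other gives q_C = 55/9 and q_F = 52/9.

6.11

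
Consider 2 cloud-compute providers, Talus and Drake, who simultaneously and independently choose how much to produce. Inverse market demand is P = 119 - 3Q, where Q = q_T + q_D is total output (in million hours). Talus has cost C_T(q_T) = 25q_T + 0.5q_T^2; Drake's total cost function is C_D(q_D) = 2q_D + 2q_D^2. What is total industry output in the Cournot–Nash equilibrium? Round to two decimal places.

18.46

Talus's profit: π_T = (119 - 3Q)q_T - (25q_T + (1/2)q_T²). Setting ∂π_T/∂q_T = 0: 94 - 7q_T - 3(q_D) = 0.
Drake's first-order condition: 117 - 10q_D - 3(q_T) = 0.
So q_T = (94 - 3q_D)/7 and q_D = (117 - 3q_T)/10.
Solving the pair: q_T = 589/61, q_D = 537/61.
Total output Q = 589/61 + 537/61 = 1126/61.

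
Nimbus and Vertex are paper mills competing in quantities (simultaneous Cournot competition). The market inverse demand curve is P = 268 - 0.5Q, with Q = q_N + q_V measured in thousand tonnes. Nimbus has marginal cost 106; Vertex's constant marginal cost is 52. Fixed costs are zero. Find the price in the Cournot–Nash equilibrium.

Nimbus's profit: π_N = (268 - 0.5Q)q_N - (106q_N). Setting ∂π_N/∂q_N = 0: 162 - q_N - (1/2)(q_V) = 0.
Vertex's profit: π_V = (268 - 0.5Q)q_V - (52q_V). Setting ∂π_V/∂q_V = 0: 216 - q_V - (1/2)(q_N) = 0.
Rearranging gives the reaction functions q_N = (162 - (1/2)q_V) and q_V = (216 - (1/2)q_N).
Solving the pair: q_N = 72, q_V = 180.
Total output Q = 252, so price P = 268 - (1/2)·252 = 142.

142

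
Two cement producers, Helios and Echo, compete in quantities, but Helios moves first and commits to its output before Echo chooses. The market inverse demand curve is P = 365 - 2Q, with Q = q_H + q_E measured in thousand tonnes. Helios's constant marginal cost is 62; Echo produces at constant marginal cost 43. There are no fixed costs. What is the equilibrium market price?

133

Solve by backward induction. Given q_H, the follower Echo maximises π_E = (365 - 2q_H - 2q_E)q_E - 43q_E.
∂π_E/∂q_E = 322 - 2q_H - 4q_E = 0 gives the reaction function q_E = (322 - 2q_H)/4.
The leader anticipates this reaction. Substituting into P = 365 - 2Q gives P = 204 - q_H, so π_H = (204 - q_H)q_H - 62q_H.
Leader FOC: 142 - 2q_H = 0, so q_H = 71.
Then q_E = (322 - 2·71)/4 = 45.
Total output Q = 116, so price P = 365 - 2·116 = 133.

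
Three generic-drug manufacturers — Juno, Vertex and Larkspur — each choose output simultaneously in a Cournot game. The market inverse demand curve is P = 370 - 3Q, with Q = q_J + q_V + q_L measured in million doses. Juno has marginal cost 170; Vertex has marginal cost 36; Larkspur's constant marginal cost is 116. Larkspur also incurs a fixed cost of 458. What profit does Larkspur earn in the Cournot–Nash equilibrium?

Juno's profit: π_J = (370 - 3Q)q_J - (170q_J). Setting ∂π_J/∂q_J = 0: 200 - 6q_J - 3(q_V + q_L) = 0.
Vertex's profit: π_V = (370 - 3Q)q_V - (36q_V). Setting ∂π_V/∂q_V = 0: 334 - 6q_V - 3(q_J + q_L) = 0.
Larkspur's profit: π_L = (370 - 3Q)q_L - (116q_L). Setting ∂π_L/∂q_L = 0: 254 - 6q_L - 3(q_J + q_V) = 0.
Summing all 3 equations gives 788 − 12Q = 0, hence Q = 197/3.
Back-substituting: q_J = (200 − 197)/3 = 1, q_V = (334 − 197)/3 = 137/3, q_L = (254 − 197)/3 = 19.
Price P = 370 - 3·(197/3) = 173.
Larkspur's profit: (173 - 116)·19 - 458 = 625.

625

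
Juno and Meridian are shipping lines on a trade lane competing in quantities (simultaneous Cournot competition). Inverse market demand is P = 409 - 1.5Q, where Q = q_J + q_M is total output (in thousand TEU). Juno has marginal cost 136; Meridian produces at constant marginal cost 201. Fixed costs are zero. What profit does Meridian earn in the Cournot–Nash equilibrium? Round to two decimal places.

Juno's profit: π_J = (409 - 1.5Q)q_J - (136q_J). Setting ∂π_J/∂q_J = 0: 273 - 3q_J - (3/2)(q_M) = 0.
Meridian's first-order condition: 208 - 3q_M - (3/2)(q_J) = 0.
So q_J = (273 - (3/2)q_M)/3 and q_M = (208 - (3/2)q_J)/3.
Substituting one into the other gives q_J = 676/9 and q_M = 286/9.
Price P = 409 - (3/2)·(962/9) = 746/3.
Meridian's profit: (746/3 - 201)·(286/9) = 1514.7407.

1514.74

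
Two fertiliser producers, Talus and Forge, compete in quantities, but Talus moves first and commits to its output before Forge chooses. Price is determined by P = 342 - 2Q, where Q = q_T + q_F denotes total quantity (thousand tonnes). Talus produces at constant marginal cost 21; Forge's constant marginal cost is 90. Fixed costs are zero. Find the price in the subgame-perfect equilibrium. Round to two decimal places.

Solve by backward induction. Given q_T, the follower Forge maximises π_F = (342 - 2q_T - 2q_F)q_F - 90q_F.
Follower FOC: 252 - 2q_T - 4q_F = 0, so q_F(q_T) = (252 - 2q_T)/4.
Talus substitutes q_F(q_T) into its own profit: π_T = q_T(342 - 2q_T - (252 - 2q_T)/2) - 21q_T = (216 - q_T)q_T - 21q_T.
Maximising: ∂π_T/∂q_T = 195 - 2q_T = 0, giving q_T = 195/2.
Then q_F = (252 - 2·(195/2))/4 = 57/4.
Total output Q = 447/4, so price P = 342 - 2·(447/4) = 237/2.

118.50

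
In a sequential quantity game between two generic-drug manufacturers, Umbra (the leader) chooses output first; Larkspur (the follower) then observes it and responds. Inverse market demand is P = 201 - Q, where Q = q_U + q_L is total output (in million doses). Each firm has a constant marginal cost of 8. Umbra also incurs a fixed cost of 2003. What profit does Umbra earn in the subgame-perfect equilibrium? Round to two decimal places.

2653.13

Solve by backward induction. Given q_U, the follower Larkspur maximises π_L = (201 - q_U - q_L)q_L - 8q_L.
Follower FOC: 193 - q_U - 2q_L = 0, so q_L(q_U) = (193 - q_U)/2.
Umbra substitutes q_L(q_U) into its own profit: π_U = q_U(201 - q_U - (193 - q_U)/2) - 8q_U = (209/2 - (1/2)q_U)q_U - 8q_U.
The leader's first-order condition 193/2 - q_U = 0 yields q_U = 193/2.
Then q_L = (193 - 193/2)/2 = 193/4.
Price P = 201 - 579/4 = 225/4.
Umbra's profit: (225/4 - 8)·(193/2) - 2003 = 2653.1250.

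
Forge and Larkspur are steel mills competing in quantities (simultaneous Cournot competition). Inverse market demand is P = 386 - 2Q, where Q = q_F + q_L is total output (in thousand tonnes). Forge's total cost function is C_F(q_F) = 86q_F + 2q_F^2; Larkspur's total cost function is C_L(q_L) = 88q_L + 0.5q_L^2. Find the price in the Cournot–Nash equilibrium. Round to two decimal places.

236.67

Forge's profit: π_F = (386 - 2Q)q_F - (86q_F + 2q_F²). Setting ∂π_F/∂q_F = 0: 300 - 8q_F - 2(q_L) = 0.
Larkspur's first-order condition: 298 - 5q_L - 2(q_F) = 0.
So q_F = (300 - 2q_L)/8 and q_L = (298 - 2q_F)/5.
Substituting one into the other gives q_F = 226/9 and q_L = 446/9.
Total output Q = 224/3, so price P = 386 - 2·(224/3) = 710/3.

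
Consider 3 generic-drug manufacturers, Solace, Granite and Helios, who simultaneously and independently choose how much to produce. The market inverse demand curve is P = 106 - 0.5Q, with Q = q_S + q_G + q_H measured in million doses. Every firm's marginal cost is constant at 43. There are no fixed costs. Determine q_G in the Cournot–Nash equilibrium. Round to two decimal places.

31.50

A representative firm's profit is π_i = q_i(106 - 0.5Q) - 43q_i.
First-order condition (treating rivals' output as given): 63 - q_i - (1/2)·Σ_{j≠i} q_j = 0.
By symmetry each firm produces the same amount; substituting Σ_{j≠i} q_j = 2q_i yields q_i = 63/2.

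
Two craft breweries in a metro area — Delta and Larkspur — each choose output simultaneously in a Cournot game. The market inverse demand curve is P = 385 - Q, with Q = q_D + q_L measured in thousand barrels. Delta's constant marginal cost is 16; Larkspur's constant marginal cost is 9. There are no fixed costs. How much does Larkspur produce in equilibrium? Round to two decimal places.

127.67

Delta's profit: π_D = (385 - Q)q_D - (16q_D). Setting ∂π_D/∂q_D = 0: 369 - 2q_D - (q_L) = 0.
Larkspur's first-order condition: 376 - 2q_L - (q_D) = 0.
So q_D = (369 - q_L)/2 and q_L = (376 - q_D)/2.
Substituting one into the other gives q_D = 362/3 and q_L = 383/3.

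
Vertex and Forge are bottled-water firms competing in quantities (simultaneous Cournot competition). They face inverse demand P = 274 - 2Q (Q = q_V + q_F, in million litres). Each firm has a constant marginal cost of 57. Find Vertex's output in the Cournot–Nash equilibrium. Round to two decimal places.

36.17

A representative firm's profit is π_i = q_i(274 - 2Q) - 57q_i.
First-order condition (treating rivals' output as given): 217 - 4q_i - 2q_j = 0.
By symmetry each firm produces the same amount; substituting q_j = q_i yields q_i = 217/6.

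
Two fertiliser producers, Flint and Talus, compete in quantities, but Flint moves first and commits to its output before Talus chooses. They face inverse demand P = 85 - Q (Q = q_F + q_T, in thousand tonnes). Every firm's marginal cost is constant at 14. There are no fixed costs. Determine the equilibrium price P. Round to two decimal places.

31.75

Solve by backward induction. Given q_F, the follower Talus maximises π_T = (85 - q_F - q_T)q_T - 14q_T.
Follower FOC: 71 - q_F - 2q_T = 0, so q_T(q_F) = (71 - q_F)/2.
Flint substitutes q_T(q_F) into its own profit: π_F = q_F(85 - q_F - (71 - q_F)/2) - 14q_F = (99/2 - (1/2)q_F)q_F - 14q_F.
The leader's first-order condition 71/2 - q_F = 0 yields q_F = 71/2.
Then q_T = (71 - 71/2)/2 = 71/4.
Total output Q = 213/4, so price P = 85 - 213/4 = 127/4.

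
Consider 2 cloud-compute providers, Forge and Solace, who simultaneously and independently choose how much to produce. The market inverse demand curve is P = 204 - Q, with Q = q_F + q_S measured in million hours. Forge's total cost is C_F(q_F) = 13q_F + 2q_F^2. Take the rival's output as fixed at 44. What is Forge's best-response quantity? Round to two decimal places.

With the rival's output fixed at 44, Forge's profit is π_F = (204 - 44 - q_F)q_F - (13q_F + 2q_F²) = (160 - q_F)q_F - (13q_F + 2q_F²).
∂π_F/∂q_F = 147 - 6q_F = 0, so q_F = 49/2.

24.50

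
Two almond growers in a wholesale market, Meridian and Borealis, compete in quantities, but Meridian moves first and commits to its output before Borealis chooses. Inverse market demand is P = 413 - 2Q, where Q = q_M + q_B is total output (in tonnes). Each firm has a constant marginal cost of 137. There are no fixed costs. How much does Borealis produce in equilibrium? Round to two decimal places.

Solve by backward induction. Given q_M, the follower Borealis maximises π_B = (413 - 2q_M - 2q_B)q_B - 137q_B.
∂π_B/∂q_B = 276 - 2q_M - 4q_B = 0 gives the reaction function q_B = (276 - 2q_M)/4.
Meridian substitutes q_B(q_M) into its own profit: π_M = q_M(413 - 2q_M - (276 - 2q_M)/2) - 137q_M = (275 - q_M)q_M - 137q_M.
Leader FOC: 138 - 2q_M = 0, so q_M = 69.
Then q_B = (276 - 2·69)/4 = 69/2.

34.50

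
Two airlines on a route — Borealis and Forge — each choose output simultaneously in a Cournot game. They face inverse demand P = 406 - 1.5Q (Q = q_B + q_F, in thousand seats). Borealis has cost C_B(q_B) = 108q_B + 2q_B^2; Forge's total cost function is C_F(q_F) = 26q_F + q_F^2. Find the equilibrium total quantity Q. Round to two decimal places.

Borealis's profit: π_B = (406 - 1.5Q)q_B - (108q_B + 2q_B²). Setting ∂π_B/∂q_B = 0: 298 - 7q_B - (3/2)(q_F) = 0.
Forge's profit: π_F = (406 - 1.5Q)q_F - (26q_F + q_F²). Setting ∂π_F/∂q_F = 0: 380 - 5q_F - (3/2)(q_B) = 0.
Best responses: q_B = (298 - (3/2)q_F)/7, q_F = (380 - (3/2)q_B)/5.
Solving the pair: q_B = 28.0916, q_F = 67.5725.
Total output Q = 28.0916 + 67.5725 = 95.6641.

95.66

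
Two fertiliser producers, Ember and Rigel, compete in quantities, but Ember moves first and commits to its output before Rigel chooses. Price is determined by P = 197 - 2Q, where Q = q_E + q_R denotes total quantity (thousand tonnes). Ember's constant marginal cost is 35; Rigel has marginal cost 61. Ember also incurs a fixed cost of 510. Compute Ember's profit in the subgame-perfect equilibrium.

Solve by backward induction. Given q_E, the follower Rigel maximises π_R = (197 - 2q_E - 2q_R)q_R - 61q_R.
Follower FOC: 136 - 2q_E - 4q_R = 0, so q_R(q_E) = (136 - 2q_E)/4.
Ember substitutes q_R(q_E) into its own profit: π_E = q_E(197 - 2q_E - (136 - 2q_E)/2) - 35q_E = (129 - q_E)q_E - 35q_E.
The leader's first-order condition 94 - 2q_E = 0 yields q_E = 47.
Then q_R = (136 - 2·47)/4 = 21/2.
Price P = 197 - 2·(115/2) = 82.
Ember's profit: (82 - 35)·47 - 510 = 1699.

1699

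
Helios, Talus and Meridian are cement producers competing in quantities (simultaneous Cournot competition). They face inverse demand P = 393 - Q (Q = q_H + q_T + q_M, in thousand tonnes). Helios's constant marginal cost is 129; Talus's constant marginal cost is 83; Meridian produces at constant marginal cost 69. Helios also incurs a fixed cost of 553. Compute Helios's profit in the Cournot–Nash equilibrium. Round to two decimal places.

1007.25

Helios's profit: π_H = (393 - Q)q_H - (129q_H). Setting ∂π_H/∂q_H = 0: 264 - 2q_H - (q_T + q_M) = 0.
Talus's first-order condition: 310 - 2q_T - (q_H + q_M) = 0.
Meridian's profit: π_M = (393 - Q)q_M - (69q_M). Setting ∂π_M/∂q_M = 0: 324 - 2q_M - (q_H + q_T) = 0.
Summing all 3 equations gives 898 − 4Q = 0, hence Q = 449/2.
Back-substituting: q_H = (264 − 449/2) = 79/2, q_T = (310 − 449/2) = 171/2, q_M = (324 − 449/2) = 199/2.
Price P = 393 - 449/2 = 337/2.
Helios's profit: (337/2 - 129)·(79/2) - 553 = 1007.2500.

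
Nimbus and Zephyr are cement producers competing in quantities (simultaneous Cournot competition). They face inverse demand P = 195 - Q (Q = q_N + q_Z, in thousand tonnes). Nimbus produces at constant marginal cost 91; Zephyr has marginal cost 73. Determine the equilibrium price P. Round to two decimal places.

Nimbus's profit: π_N = (195 - Q)q_N - (91q_N). Setting ∂π_N/∂q_N = 0: 104 - 2q_N - (q_Z) = 0.
Zephyr's profit: π_Z = (195 - Q)q_Z - (73q_Z). Setting ∂π_Z/∂q_Z = 0: 122 - 2q_Z - (q_N) = 0.
Rearranging gives the reaction functions q_N = (104 - q_Z)/2 and q_Z = (122 - q_N)/2.
Solving the pair: q_N = 86/3, q_Z = 140/3.
Total output Q = 226/3, so price P = 195 - 226/3 = 359/3.

119.67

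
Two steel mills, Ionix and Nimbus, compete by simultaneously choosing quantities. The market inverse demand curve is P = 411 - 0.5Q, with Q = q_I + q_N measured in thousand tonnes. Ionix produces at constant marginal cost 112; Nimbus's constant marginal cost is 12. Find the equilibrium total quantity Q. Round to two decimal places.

465.33

Ionix's profit: π_I = (411 - 0.5Q)q_I - (112q_I). Setting ∂π_I/∂q_I = 0: 299 - q_I - (1/2)(q_N) = 0.
Nimbus's profit: π_N = (411 - 0.5Q)q_N - (12q_N). Setting ∂π_N/∂q_N = 0: 399 - q_N - (1/2)(q_I) = 0.
Rearranging gives the reaction functions q_I = (299 - (1/2)q_N) and q_N = (399 - (1/2)q_I).
Substituting one into the other gives q_I = 398/3 and q_N = 998/3.
Total output Q = 398/3 + 998/3 = 1396/3.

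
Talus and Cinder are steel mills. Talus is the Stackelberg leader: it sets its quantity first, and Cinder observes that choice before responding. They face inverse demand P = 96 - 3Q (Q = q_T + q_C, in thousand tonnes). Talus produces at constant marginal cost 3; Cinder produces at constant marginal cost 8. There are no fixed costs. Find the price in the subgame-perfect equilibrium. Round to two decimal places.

27.50

Solve by backward induction. Given q_T, the follower Cinder maximises π_C = (96 - 3q_T - 3q_C)q_C - 8q_C.
∂π_C/∂q_C = 88 - 3q_T - 6q_C = 0 gives the reaction function q_C = (88 - 3q_T)/6.
Talus substitutes q_C(q_T) into its own profit: π_T = q_T(96 - 3q_T - (88 - 3q_T)/2) - 3q_T = (52 - (3/2)q_T)q_T - 3q_T.
The leader's first-order condition 49 - 3q_T = 0 yields q_T = 49/3.
Then q_C = (88 - 3·(49/3))/6 = 13/2.
Total output Q = 137/6, so price P = 96 - 3·(137/6) = 55/2.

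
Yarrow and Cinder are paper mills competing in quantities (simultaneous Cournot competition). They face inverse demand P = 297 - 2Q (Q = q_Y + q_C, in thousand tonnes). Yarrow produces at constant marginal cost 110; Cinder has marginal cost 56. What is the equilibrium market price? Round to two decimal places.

Yarrow's profit: π_Y = (297 - 2Q)q_Y - (110q_Y). Setting ∂π_Y/∂q_Y = 0: 187 - 4q_Y - 2(q_C) = 0.
Cinder's first-order condition: 241 - 4q_C - 2(q_Y) = 0.
Best responses: q_Y = (187 - 2q_C)/4, q_C = (241 - 2q_Y)/4.
Substituting one into the other gives q_Y = 133/6 and q_C = 295/6.
Total output Q = 214/3, so price P = 297 - 2·(214/3) = 463/3.

154.33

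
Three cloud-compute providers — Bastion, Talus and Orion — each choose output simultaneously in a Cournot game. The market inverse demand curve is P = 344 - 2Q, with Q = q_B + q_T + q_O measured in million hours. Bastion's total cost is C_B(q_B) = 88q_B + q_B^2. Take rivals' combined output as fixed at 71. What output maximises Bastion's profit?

19

With rivals' combined output fixed at 71, Bastion's profit is π_B = (344 - 2·71 - 2q_B)q_B - (88q_B + q_B²) = (202 - 2q_B)q_B - (88q_B + q_B²).
∂π_B/∂q_B = 114 - 6q_B = 0, so q_B = 19.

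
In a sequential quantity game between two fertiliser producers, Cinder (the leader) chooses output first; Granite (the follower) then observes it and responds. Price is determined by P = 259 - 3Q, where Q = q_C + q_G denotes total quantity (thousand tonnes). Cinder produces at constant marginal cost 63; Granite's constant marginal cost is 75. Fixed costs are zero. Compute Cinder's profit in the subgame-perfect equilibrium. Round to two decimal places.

The follower Granite best-responds to any q_C: π_G = (259 - 3Q)q_G - 75q_G.
Follower FOC: 184 - 3q_C - 6q_G = 0, so q_G(q_C) = (184 - 3q_C)/6.
Cinder substitutes q_G(q_C) into its own profit: π_C = q_C(259 - 3q_C - (184 - 3q_C)/2) - 63q_C = (167 - (3/2)q_C)q_C - 63q_C.
Leader FOC: 104 - 3q_C = 0, so q_C = 104/3.
Then q_G = (184 - 3·(104/3))/6 = 40/3.
Price P = 259 - 3·48 = 115.
Cinder's profit: (115 - 63)·(104/3) = 1802.6667.

1802.67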